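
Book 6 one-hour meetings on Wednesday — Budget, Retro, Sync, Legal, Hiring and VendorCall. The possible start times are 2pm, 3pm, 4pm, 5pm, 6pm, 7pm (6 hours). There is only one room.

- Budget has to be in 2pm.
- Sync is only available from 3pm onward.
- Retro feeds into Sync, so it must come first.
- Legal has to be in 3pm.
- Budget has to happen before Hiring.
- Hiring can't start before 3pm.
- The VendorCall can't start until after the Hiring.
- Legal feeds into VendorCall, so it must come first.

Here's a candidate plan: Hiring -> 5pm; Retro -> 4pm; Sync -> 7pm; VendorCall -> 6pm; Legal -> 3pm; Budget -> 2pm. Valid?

Yes

Legal feeds into VendorCall, so it must come first — holds.
Hiring can't start before 3pm — holds.
Sync is only available from 3pm onward — holds.
Retro feeds into Sync, so it must come first — holds.
Legal has to be in 3pm — holds.
There is only one room — holds.
The VendorCall can't start until after the Hiring — holds.
Budget has to be in 2pm — holds.
Budget has to happen before Hiring — holds.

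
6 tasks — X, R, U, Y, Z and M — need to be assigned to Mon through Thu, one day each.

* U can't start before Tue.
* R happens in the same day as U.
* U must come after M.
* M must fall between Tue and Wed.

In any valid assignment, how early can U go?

U is available from Tue; precedence pushes U to at least Wed.
U at Wed is achievable: Z=Mon; Y=Mon; U=Wed; X=Mon; R=Wed; M=Tue.

Wed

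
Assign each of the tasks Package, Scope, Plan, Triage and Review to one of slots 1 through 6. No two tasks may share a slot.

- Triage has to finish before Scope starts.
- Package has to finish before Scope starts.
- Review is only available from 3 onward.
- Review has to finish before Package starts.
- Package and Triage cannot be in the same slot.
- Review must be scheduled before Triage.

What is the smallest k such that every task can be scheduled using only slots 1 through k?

6 slots

The precedence chain requires at least 3 distinct slots.
With at most 1 per slot and 5 tasks, at least 5 slots are needed.
Propagating the time windows through the other constraints, Scope can't land before 5, so the schedule must run through at least slot 5.
Could 5 slots be enough, i.e. nothing placed later than 5? No: Review's window within 5 slots is {3, 4, 5}; Scope must come after Triage (at 1 or later) → {2, 3, 4, 5}; Triage must come before Scope (at 5 or earlier) → {1, 2, 3, 4}; Triage must come after Review (at 3 or later) → {4}; Review must come before Triage (at 4 or earlier) → {3}; Package must come before Scope (at 5 or earlier) → {1, 2, 3, 4}; Package must come after Review (at 3 or later) → {4}; Triage can't share with Package (4) → nothing is left.
So 5 slots is not enough.
6 works (last occupied slot: 6): for example Triage in 5; Package in 4; Plan in 1; Scope in 6; Review in 3.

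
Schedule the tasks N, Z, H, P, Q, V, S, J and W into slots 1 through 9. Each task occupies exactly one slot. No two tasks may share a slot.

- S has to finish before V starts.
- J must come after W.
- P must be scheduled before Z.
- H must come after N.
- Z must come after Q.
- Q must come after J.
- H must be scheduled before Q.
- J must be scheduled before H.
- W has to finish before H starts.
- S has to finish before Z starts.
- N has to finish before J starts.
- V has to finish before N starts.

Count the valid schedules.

32

Splitting on N: it can be 3 (5), 4 (15), 5 (12). Listing each branch's schedules as (Z, H, P, Q, V, S, J, W):
N=3: (9,6,7,8,2,1,5,4) (9,6,8,7,2,1,5,4) (9,7,4,8,2,1,6,5) (9,7,5,8,2,1,6,4) (9,7,6,8,2,1,5,4) — 5.
N=4: (9,6,7,8,2,1,5,3) (9,6,7,8,3,1,5,2) (9,6,7,8,3,2,5,1) (9,6,8,7,2,1,5,3) (9,6,8,7,3,1,5,2) (9,6,8,7,3,2,5,1) (9,7,1,8,3,2,6,5) (9,7,2,8,3,1,6,5) (9,7,3,8,2,1,6,5) (9,7,5,8,2,1,6,3) (9,7,5,8,3,1,6,2) (9,7,5,8,3,2,6,1) (9,7,6,8,2,1,5,3) (9,7,6,8,3,1,5,2) (9,7,6,8,3,2,5,1) — 15.
N=5: (9,7,1,8,3,2,6,4) (9,7,1,8,4,2,6,3) (9,7,1,8,4,3,6,2) (9,7,2,8,3,1,6,4) (9,7,2,8,4,1,6,3) (9,7,2,8,4,3,6,1) (9,7,3,8,2,1,6,4) (9,7,3,8,4,1,6,2) (9,7,3,8,4,2,6,1) (9,7,4,8,2,1,6,3) (9,7,4,8,3,1,6,2) (9,7,4,8,3,2,6,1) — 12.
Summing: 5 + 15 + 12 = 32.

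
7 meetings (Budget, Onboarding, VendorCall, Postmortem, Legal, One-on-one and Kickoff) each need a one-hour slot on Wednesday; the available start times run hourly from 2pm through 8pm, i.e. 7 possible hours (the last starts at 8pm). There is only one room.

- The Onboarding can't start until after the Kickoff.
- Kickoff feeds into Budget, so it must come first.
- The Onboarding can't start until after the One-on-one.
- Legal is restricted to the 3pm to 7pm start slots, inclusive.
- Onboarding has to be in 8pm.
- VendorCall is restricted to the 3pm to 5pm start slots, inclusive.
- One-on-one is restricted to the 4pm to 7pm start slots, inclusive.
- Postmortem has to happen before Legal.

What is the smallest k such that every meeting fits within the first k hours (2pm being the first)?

The precedence chain requires at least 2 distinct hours.
With at most 1 per hour and 7 meetings, at least 7 hours are needed.
Onboarding can't be placed before 8pm — that is hour 7 counting from 2pm — so the schedule must run through at least 7 hours.
7 works (last occupied hour: 8pm): for example Onboarding -> 8pm, One-on-one -> 4pm, Legal -> 5pm, Budget -> 7pm, Kickoff -> 6pm, Postmortem -> 2pm, VendorCall -> 3pm.

7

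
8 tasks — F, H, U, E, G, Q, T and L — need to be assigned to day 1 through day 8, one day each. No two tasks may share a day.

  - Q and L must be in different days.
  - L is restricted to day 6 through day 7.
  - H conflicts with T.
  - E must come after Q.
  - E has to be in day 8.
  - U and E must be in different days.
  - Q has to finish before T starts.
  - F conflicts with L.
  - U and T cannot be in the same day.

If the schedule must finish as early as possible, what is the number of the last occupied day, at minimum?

The precedence chain requires at least 2 distinct days.
With at most 1 per day and 8 tasks, at least 8 days are needed.
E can't be placed before day 8, so the schedule must run through at least day 8.
8 works (last occupied day: day 8): for example T -> day 2; U -> day 5; Q -> day 1; E -> day 8; F -> day 3; G -> day 7; H -> day 4; L -> day 6.

8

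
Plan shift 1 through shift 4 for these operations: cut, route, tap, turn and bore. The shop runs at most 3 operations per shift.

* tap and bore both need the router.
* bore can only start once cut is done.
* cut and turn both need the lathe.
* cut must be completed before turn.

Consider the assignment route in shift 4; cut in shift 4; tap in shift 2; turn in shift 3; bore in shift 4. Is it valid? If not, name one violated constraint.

No — it violates: cut must be completed before turn

The shop runs at most 3 operations per shift — holds.
tap and bore both need the router — holds.
cut and turn both need the lathe — holds.
bore can only start once cut is done — violated.
cut must be completed before turn — violated.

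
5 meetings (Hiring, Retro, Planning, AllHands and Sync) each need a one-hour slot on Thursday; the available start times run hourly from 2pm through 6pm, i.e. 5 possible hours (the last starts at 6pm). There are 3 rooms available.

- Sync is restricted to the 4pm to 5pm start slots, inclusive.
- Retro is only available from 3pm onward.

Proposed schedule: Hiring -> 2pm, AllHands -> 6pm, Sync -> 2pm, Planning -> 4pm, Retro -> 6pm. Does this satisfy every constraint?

Retro is only available from 3pm onward — holds.
There are 3 rooms available — holds.
Sync is restricted to the 4pm to 5pm start slots, inclusive — violated.

Invalid. Sync is restricted to the 4pm to 5pm start slots, inclusive.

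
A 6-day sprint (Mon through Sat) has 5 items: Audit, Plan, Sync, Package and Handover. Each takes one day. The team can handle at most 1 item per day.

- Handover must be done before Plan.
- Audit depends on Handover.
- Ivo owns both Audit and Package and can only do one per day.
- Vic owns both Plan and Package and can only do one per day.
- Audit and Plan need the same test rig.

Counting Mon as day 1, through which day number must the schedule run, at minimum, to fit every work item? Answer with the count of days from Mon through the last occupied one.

The precedence chain requires at least 2 distinct days.
With at most 1 per day and 5 work items, at least 5 days are needed.
5 works (last occupied day: Fri): for example Sync in Thu, Plan in Wed, Handover in Mon, Package in Fri, Audit in Tue.

5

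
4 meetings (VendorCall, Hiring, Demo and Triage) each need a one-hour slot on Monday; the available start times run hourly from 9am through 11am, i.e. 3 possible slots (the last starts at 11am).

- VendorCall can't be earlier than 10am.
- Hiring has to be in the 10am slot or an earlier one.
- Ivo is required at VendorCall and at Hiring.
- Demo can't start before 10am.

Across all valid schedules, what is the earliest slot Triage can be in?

9am

Triage at 9am is achievable: Hiring -> 9am, VendorCall -> 10am, Demo -> 10am, Triage -> 9am.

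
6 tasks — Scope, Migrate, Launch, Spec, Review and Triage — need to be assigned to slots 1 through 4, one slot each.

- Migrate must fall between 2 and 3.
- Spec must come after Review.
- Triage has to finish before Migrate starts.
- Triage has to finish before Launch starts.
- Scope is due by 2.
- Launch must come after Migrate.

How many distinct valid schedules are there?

48

Splitting on Scope: it can be 1 (24), 2 (24). Listing each branch's schedules as (Migrate, Launch, Spec, Review, Triage):
Scope=1: (2,3,2,1,1) (2,3,3,1,1) (2,3,3,2,1) (2,3,4,1,1) (2,3,4,2,1) (2,3,4,3,1) (2,4,2,1,1) (2,4,3,1,1) (2,4,3,2,1) (2,4,4,1,1) (2,4,4,2,1) (2,4,4,3,1) (3,4,2,1,1) (3,4,2,1,2) (3,4,3,1,1) (3,4,3,1,2) (3,4,3,2,1) (3,4,3,2,2) (3,4,4,1,1) (3,4,4,1,2) (3,4,4,2,1) (3,4,4,2,2) (3,4,4,3,1) (3,4,4,3,2) — 24.
Scope=2: (2,3,2,1,1) (2,3,3,1,1) (2,3,3,2,1) (2,3,4,1,1) (2,3,4,2,1) (2,3,4,3,1) (2,4,2,1,1) (2,4,3,1,1) (2,4,3,2,1) (2,4,4,1,1) (2,4,4,2,1) (2,4,4,3,1) (3,4,2,1,1) (3,4,2,1,2) (3,4,3,1,1) (3,4,3,1,2) (3,4,3,2,1) (3,4,3,2,2) (3,4,4,1,1) (3,4,4,1,2) (3,4,4,2,1) (3,4,4,2,2) (3,4,4,3,1) (3,4,4,3,2) — 24.
Summing: 24 + 24 = 48.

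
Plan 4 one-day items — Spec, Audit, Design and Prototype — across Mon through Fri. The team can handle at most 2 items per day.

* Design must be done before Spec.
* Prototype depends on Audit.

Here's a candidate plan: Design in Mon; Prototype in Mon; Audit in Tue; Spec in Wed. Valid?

The team can handle at most 2 items per day — holds.
Prototype depends on Audit — violated.
Design must be done before Spec — holds.

No. Prototype depends on Audit is not satisfied.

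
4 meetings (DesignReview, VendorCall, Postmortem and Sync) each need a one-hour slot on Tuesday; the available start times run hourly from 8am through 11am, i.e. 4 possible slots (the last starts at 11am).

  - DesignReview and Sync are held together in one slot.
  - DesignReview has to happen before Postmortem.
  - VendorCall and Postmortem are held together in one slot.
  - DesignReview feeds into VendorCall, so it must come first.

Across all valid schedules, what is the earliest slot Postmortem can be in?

Precedence pushes Postmortem to at least 9am.
Postmortem at 9am is achievable: VendorCall in 9am; DesignReview in 8am; Sync in 8am; Postmortem in 9am.

9am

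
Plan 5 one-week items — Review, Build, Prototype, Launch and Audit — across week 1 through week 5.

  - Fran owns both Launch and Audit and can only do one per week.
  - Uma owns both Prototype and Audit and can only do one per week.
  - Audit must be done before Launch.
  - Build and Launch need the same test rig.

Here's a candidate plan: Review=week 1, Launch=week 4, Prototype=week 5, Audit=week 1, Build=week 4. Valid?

Audit must be done before Launch — holds.
Build and Launch need the same test rig — violated.
Fran owns both Launch and Audit and can only do one per week — holds.
Uma owns both Prototype and Audit and can only do one per week — holds.

No. Build and Launch need the same test rig is not satisfied.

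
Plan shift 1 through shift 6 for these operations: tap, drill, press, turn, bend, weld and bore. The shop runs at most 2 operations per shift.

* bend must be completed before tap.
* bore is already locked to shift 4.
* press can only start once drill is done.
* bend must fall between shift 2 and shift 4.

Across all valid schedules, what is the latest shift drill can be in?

shift 5

Downstream work caps drill at shift 5.
drill at shift 5 is achievable: bore in shift 4; tap in shift 3; drill in shift 5; press in shift 6; bend in shift 2; turn in shift 1; weld in shift 1.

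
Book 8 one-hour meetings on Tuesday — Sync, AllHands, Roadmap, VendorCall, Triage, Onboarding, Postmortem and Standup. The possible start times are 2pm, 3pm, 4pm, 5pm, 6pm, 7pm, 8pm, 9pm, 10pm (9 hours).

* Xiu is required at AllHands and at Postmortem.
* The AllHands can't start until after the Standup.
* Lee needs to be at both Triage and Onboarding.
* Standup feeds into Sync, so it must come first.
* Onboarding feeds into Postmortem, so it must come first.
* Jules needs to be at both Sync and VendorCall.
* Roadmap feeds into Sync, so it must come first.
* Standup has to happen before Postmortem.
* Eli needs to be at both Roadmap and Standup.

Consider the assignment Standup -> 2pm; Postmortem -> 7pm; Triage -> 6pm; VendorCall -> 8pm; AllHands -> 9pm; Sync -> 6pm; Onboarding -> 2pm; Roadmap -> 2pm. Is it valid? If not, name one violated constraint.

Xiu is required at AllHands and at Postmortem — holds.
The AllHands can't start until after the Standup — holds.
Standup feeds into Sync, so it must come first — holds.
Roadmap feeds into Sync, so it must come first — holds.
Jules needs to be at both Sync and VendorCall — holds.
Lee needs to be at both Triage and Onboarding — holds.
Eli needs to be at both Roadmap and Standup — violated.
Onboarding feeds into Postmortem, so it must come first — holds.
Standup has to happen before Postmortem — holds.

Invalid. Eli needs to be at both Roadmap and Standup.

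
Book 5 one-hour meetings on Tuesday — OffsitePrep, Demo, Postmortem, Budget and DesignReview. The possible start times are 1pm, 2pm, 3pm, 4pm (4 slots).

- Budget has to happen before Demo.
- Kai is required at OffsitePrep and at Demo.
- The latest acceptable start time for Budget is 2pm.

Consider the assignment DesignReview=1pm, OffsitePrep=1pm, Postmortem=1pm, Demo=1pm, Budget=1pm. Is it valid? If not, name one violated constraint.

No. Kai is required at OffsitePrep and at Demo is not satisfied.

The latest acceptable start time for Budget is 2pm — holds.
Kai is required at OffsitePrep and at Demo — violated.
Budget has to happen before Demo — violated.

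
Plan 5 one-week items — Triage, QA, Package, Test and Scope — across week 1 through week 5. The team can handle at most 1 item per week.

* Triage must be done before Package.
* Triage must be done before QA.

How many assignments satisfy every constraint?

40

Splitting on Triage: it can be week 1 (24), week 2 (12), week 3 (4). Listing each branch's schedules as (QA, Package, Test, Scope) by week number:
Triage=week 1: (2,3,4,5) (2,3,5,4) (2,4,3,5) (2,4,5,3) (2,5,3,4) (2,5,4,3) (3,2,4,5) (3,2,5,4) (3,4,2,5) (3,4,5,2) (3,5,2,4) (3,5,4,2) (4,2,3,5) (4,2,5,3) (4,3,2,5) (4,3,5,2) (4,5,2,3) (4,5,3,2) (5,2,3,4) (5,2,4,3) (5,3,2,4) (5,3,4,2) (5,4,2,3) (5,4,3,2) — 24.
Triage=week 2: (3,4,1,5) (3,4,5,1) (3,5,1,4) (3,5,4,1) (4,3,1,5) (4,3,5,1) (4,5,1,3) (4,5,3,1) (5,3,1,4) (5,3,4,1) (5,4,1,3) (5,4,3,1) — 12.
Triage=week 3: (4,5,1,2) (4,5,2,1) (5,4,1,2) (5,4,2,1) — 4.
Summing: 24 + 12 + 4 = 40.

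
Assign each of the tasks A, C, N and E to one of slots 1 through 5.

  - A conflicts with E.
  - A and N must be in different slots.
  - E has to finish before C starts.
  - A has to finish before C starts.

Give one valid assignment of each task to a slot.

E=2, A=1, C=3, N=2

Checking: E(2) before C(3); A(1) before C(3); A(1) != E(2); A(1) != N(2).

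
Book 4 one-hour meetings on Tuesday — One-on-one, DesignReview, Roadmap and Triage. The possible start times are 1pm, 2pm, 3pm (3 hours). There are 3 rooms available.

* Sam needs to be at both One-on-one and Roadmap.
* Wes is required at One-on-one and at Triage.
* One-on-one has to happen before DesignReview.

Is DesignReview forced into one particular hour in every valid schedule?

DesignReview can be 2pm (e.g. One-on-one -> 1pm, DesignReview -> 2pm, Triage -> 2pm, Roadmap -> 2pm) or 3pm (e.g. Roadmap in 2pm; Triage in 2pm; One-on-one in 1pm; DesignReview in 3pm).

No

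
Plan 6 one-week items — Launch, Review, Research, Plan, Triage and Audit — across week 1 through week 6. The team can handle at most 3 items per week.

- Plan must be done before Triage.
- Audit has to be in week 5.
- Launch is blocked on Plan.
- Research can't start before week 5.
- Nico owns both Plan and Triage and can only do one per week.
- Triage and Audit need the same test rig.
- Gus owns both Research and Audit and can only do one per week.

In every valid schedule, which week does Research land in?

week 6

Research's window is week 5–week 6.
Audit is fixed at week 5, and Research can't share a week with Audit.
So Research must be week 6.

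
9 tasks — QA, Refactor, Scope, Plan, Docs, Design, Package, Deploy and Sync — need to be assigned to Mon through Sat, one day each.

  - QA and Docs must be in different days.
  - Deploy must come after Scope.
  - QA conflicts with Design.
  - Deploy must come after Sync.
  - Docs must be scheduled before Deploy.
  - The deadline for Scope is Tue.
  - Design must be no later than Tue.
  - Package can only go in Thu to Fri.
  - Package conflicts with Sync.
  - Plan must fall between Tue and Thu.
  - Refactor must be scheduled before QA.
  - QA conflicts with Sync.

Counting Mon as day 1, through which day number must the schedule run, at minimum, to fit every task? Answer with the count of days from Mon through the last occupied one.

4 days

The precedence chain requires at least 2 distinct days.
Package can't be placed before Thu — that is day 4 counting from Mon — so the schedule must run through at least 4 days.
4 works (last occupied day: Thu): for example Sync in Mon, Docs in Mon, Deploy in Tue, QA in Tue, Package in Thu, Scope in Mon, Plan in Tue, Refactor in Mon, Design in Mon.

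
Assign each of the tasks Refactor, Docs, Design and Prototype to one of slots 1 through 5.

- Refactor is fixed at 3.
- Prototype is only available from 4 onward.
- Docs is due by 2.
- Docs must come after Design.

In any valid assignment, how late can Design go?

1

Downstream work caps Design at 1.
Design at 1 is achievable: Prototype -> 4, Design -> 1, Docs -> 2, Refactor -> 3.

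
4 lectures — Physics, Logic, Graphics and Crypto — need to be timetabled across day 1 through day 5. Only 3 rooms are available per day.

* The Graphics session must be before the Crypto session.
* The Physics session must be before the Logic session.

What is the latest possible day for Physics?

Downstream work caps Physics at day 4.
Physics at day 4 is achievable: Crypto in day 2; Graphics in day 1; Physics in day 4; Logic in day 5.

day 4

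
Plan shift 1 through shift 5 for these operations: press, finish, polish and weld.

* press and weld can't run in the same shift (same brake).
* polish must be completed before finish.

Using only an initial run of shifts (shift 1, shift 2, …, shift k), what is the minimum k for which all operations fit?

The precedence chain requires at least 2 distinct shifts.
2 works (last occupied shift: shift 2): for example polish in shift 1, finish in shift 2, weld in shift 2, press in shift 1.

2 shifts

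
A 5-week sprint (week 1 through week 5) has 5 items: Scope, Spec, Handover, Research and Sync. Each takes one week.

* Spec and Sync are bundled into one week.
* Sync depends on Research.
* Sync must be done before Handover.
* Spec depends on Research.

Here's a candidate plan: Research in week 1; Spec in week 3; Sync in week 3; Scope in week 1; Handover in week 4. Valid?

Valid

Sync depends on Research — holds.
Spec depends on Research — holds.
Spec and Sync are bundled into one week — holds.
Sync must be done before Handover — holds.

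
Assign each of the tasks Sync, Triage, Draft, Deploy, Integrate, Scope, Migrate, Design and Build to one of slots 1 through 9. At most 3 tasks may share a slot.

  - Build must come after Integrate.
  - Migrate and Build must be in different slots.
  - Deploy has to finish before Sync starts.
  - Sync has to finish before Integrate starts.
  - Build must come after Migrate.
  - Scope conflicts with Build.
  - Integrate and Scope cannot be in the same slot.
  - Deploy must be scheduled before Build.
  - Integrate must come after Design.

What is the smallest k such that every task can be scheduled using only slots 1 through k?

4 slots

The precedence chain requires at least 4 distinct slots.
With at most 3 per slot and 9 tasks, at least 3 slots are needed.
4 works (last occupied slot: 4): for example Integrate=3; Triage=2; Scope=2; Deploy=1; Sync=2; Migrate=1; Build=4; Design=1; Draft=3.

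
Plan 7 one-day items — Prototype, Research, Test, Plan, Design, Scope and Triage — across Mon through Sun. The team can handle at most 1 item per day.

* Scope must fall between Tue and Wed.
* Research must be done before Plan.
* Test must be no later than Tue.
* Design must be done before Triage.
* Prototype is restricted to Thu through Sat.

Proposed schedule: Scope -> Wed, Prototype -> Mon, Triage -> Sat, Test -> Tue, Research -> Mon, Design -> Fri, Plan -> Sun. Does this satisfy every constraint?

Research must be done before Plan — holds.
Design must be done before Triage — holds.
Test must be no later than Tue — holds.
Prototype is restricted to Thu through Sat — violated.
Scope must fall between Tue and Wed — holds.
The team can handle at most 1 item per day — violated.

No. Prototype is restricted to Thu through Sat is not satisfied.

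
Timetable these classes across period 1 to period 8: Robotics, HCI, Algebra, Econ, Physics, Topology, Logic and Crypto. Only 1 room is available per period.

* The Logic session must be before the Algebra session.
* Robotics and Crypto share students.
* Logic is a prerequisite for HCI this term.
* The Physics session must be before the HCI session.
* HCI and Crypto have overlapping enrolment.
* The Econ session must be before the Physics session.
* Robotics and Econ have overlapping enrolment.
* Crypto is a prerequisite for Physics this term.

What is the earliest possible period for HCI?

Precedence pushes HCI to at least period 3.
HCI at period 5 is achievable: Algebra=period 6; Econ=period 1; Robotics=period 7; HCI=period 5; Logic=period 4; Topology=period 8; Crypto=period 2; Physics=period 3.
Nothing earlier works — the conflict and capacity constraints rule out every period before period 5.

period 5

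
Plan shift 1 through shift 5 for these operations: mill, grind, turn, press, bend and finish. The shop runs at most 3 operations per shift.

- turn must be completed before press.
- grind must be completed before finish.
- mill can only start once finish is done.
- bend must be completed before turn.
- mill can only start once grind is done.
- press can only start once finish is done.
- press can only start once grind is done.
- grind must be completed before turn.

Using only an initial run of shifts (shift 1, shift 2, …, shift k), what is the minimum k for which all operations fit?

The precedence chain requires at least 3 distinct shifts.
With at most 3 per shift and 6 operations, at least 2 shifts are needed.
3 works (last occupied shift: shift 3): for example bend -> shift 1; press -> shift 3; grind -> shift 1; mill -> shift 3; turn -> shift 2; finish -> shift 2.

3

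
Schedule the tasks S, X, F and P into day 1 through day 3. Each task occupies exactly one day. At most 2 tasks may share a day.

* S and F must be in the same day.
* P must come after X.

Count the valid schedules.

Enumerating: F -> day 3, S -> day 3, X -> day 1, P -> day 2 | S in day 2, P in day 3, F in day 2, X in day 1 | P in day 3, X in day 2, F in day 1, S in day 1.

3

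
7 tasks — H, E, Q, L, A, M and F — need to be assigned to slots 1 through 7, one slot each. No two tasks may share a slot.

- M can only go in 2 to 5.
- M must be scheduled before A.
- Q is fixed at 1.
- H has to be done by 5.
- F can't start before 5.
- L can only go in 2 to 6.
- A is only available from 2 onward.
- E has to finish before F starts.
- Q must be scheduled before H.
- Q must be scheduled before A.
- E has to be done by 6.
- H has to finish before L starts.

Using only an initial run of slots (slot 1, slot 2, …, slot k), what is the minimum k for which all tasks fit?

7

The precedence chain requires at least 3 distinct slots.
With at most 1 per slot and 7 tasks, at least 7 slots are needed.
F can't be placed before 5, so the schedule must run through at least slot 5.
7 works (last occupied slot: 7): for example E in 4, M in 2, Q in 1, H in 3, F in 5, A in 7, L in 6.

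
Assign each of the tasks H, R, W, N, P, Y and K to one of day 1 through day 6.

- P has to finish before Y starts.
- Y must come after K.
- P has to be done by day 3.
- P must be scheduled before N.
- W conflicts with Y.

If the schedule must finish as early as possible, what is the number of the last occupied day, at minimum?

2

The precedence chain requires at least 2 distinct days.
2 works (last occupied day: day 2): for example N -> day 2, R -> day 1, W -> day 1, P -> day 1, H -> day 1, Y -> day 2, K -> day 1.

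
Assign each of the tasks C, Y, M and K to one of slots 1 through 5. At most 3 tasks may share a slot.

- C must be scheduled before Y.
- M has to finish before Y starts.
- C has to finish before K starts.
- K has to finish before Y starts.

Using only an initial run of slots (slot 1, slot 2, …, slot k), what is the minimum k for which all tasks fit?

The precedence chain requires at least 3 distinct slots.
With at most 3 per slot and 4 tasks, at least 2 slots are needed.
3 works (last occupied slot: 3): for example K=2; M=1; C=1; Y=3.

3 slots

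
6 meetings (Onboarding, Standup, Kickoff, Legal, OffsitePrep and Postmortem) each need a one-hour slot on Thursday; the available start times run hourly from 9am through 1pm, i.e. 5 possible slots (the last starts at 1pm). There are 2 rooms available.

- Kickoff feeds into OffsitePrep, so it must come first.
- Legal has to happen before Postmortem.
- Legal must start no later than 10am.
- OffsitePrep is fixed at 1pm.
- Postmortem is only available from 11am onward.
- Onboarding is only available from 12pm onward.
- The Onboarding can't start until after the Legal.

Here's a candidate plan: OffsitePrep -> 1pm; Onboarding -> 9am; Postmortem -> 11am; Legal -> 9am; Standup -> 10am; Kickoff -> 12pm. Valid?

The Onboarding can't start until after the Legal — violated.
Kickoff feeds into OffsitePrep, so it must come first — holds.
Legal must start no later than 10am — holds.
Legal has to happen before Postmortem — holds.
Postmortem is only available from 11am onward — holds.
OffsitePrep is fixed at 1pm — holds.
Onboarding is only available from 12pm onward — violated.
There are 2 rooms available — holds.

Invalid. Onboarding is only available from 12pm onward.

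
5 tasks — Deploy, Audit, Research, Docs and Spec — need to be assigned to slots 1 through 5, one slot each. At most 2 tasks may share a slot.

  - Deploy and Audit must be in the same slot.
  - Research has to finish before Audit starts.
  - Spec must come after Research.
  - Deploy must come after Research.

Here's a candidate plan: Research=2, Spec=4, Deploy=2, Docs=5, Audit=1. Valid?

Spec must come after Research — holds.
Deploy must come after Research — violated.
Research has to finish before Audit starts — violated.
Deploy and Audit must be in the same slot — violated.
At most 2 tasks may share a slot — holds.

Invalid. Research has to finish before Audit starts.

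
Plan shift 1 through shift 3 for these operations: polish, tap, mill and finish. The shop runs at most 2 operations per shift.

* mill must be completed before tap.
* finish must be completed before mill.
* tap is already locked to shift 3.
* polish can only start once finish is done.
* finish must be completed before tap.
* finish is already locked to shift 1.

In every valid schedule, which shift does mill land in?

finish is fixed at shift 1 and must come before mill, so mill is at least shift 2.
tap is fixed at shift 3 and must come after mill, so mill is at most shift 2.
So mill must be shift 2.

shift 2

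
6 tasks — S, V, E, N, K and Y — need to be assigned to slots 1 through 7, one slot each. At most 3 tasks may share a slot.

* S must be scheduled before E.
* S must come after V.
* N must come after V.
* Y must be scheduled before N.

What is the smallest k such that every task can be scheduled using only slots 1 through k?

The precedence chain requires at least 3 distinct slots.
With at most 3 per slot and 6 tasks, at least 2 slots are needed.
3 works (last occupied slot: 3): for example S -> 2, Y -> 1, E -> 3, K -> 1, N -> 2, V -> 1.

3 slots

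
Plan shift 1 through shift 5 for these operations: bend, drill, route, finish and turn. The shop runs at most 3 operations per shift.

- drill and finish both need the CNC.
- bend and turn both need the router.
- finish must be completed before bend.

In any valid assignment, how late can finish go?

shift 4

Downstream work caps finish at shift 4.
finish at shift 4 is achievable: bend in shift 5, drill in shift 1, route in shift 1, finish in shift 4, turn in shift 1.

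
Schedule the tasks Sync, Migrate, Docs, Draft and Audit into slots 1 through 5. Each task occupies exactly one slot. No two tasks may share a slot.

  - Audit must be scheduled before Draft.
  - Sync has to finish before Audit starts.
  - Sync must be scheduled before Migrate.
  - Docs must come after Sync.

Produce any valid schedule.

Draft -> 5, Sync -> 1, Migrate -> 3, Docs -> 4, Audit -> 2

Checking: Sync(1) before Audit(2); Sync(1) before Docs(4); Sync(1) before Migrate(3); Audit(2) before Draft(5); max 1 per slot (cap 1).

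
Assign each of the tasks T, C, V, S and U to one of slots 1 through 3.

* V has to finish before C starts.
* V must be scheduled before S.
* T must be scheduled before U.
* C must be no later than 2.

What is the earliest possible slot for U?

Precedence pushes U to at least 2.
U at 2 is achievable: U=2; V=1; T=1; S=2; C=2.

2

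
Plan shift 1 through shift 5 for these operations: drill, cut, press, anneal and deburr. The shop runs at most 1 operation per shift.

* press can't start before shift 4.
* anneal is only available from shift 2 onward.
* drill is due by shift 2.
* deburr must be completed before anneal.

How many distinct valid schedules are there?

Splitting on drill: it can be shift 1 (6), shift 2 (6). Listing each branch's schedules as (cut, press, anneal, deburr) by shift number:
drill=shift 1: (2,4,5,3) (2,5,4,3) (3,4,5,2) (3,5,4,2) (4,5,3,2) (5,4,3,2) — 6.
drill=shift 2: (1,4,5,3) (1,5,4,3) (3,4,5,1) (3,5,4,1) (4,5,3,1) (5,4,3,1) — 6.
Summing: 6 + 6 = 12.

12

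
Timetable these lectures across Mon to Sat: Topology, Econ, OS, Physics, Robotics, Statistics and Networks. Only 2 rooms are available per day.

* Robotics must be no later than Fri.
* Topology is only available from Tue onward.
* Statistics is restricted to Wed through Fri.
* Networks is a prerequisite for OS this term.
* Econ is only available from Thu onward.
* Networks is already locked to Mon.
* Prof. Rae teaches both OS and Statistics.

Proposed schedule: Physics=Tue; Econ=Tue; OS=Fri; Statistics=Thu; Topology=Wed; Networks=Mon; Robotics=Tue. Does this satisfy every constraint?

Prof. Rae teaches both OS and Statistics — holds.
Econ is only available from Thu onward — violated.
Statistics is restricted to Wed through Fri — holds.
Robotics must be no later than Fri — holds.
Networks is already locked to Mon — holds.
Topology is only available from Tue onward — holds.
Networks is a prerequisite for OS this term — holds.
Only 2 rooms are available per day — violated.

Invalid. Econ is only available from Thu onward.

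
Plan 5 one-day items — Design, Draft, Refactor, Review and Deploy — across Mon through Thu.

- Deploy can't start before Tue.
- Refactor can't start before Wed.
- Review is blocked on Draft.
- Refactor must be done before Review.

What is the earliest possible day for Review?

Thu

Precedence pushes Review to at least Thu.
Review at Thu is achievable: Review -> Thu, Design -> Mon, Refactor -> Wed, Deploy -> Tue, Draft -> Mon.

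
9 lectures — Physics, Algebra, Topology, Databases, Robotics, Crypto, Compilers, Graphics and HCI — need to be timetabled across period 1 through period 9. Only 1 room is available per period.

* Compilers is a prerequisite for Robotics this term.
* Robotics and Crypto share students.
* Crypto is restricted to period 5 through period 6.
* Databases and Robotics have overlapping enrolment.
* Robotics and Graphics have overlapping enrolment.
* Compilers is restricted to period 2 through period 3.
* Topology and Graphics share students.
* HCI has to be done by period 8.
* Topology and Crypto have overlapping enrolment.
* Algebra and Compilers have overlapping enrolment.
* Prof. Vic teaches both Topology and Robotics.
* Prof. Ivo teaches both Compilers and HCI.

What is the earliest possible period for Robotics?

Precedence pushes Robotics to at least period 3.
Robotics at period 3 is achievable: Databases in period 8; Topology in period 7; HCI in period 1; Graphics in period 9; Robotics in period 3; Compilers in period 2; Crypto in period 5; Algebra in period 6; Physics in period 4.

period 3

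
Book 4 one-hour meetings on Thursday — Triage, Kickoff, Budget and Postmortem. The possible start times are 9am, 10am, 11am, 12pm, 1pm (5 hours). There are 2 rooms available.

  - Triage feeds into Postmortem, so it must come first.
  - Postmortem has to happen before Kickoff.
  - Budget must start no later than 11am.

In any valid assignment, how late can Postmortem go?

12pm

Precedence pushes Postmortem to at least 10am; downstream work caps Postmortem at 12pm.
Postmortem at 12pm is achievable: Postmortem=12pm; Triage=9am; Budget=9am; Kickoff=1pm.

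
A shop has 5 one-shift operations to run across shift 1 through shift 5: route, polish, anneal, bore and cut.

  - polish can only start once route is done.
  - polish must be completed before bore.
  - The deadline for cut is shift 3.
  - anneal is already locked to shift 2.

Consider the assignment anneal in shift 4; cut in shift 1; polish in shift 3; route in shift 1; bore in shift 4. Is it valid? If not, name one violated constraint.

polish can only start once route is done — holds.
anneal is already locked to shift 2 — violated.
The deadline for cut is shift 3 — holds.
polish must be completed before bore — holds.

Invalid. anneal is already locked to shift 2.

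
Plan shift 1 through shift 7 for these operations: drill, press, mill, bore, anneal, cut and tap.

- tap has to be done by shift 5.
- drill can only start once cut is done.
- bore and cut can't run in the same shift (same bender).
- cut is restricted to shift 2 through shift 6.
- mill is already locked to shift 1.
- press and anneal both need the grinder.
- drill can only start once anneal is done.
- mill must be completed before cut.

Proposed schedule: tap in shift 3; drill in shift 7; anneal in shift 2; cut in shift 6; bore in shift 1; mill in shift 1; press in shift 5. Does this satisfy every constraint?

drill can only start once cut is done — holds.
mill is already locked to shift 1 — holds.
bore and cut can't run in the same shift (same bender) — holds.
mill must be completed before cut — holds.
tap has to be done by shift 5 — holds.
cut is restricted to shift 2 through shift 6 — holds.
drill can only start once anneal is done — holds.
press and anneal both need the grinder — holds.

Valid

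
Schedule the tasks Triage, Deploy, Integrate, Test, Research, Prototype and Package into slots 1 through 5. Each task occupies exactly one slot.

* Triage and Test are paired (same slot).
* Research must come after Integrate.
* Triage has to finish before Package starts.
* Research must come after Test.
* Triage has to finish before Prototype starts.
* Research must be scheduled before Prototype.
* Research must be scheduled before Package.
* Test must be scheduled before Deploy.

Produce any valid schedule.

Package -> 3; Integrate -> 1; Prototype -> 3; Research -> 2; Deploy -> 2; Test -> 1; Triage -> 1

Checking: Test(1) before Research(2); Research(2) before Prototype(3); Integrate(1) before Research(2); Triage(1) before Prototype(3); Triage(1) before Package(3); Test(1) before Deploy(2); Research(2) before Package(3); Triage = Test = 1.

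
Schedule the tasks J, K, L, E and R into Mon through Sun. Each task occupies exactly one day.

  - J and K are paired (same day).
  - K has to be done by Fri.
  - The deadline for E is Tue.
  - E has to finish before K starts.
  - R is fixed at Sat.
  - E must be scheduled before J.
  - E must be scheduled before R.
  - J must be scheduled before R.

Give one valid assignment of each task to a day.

K=Tue; E=Mon; R=Sat; L=Mon; J=Tue

Checking: E(Mon) before K(Tue); J(Tue) before R(Sat); E(Mon) before R(Sat); E(Mon) before J(Tue); J = K = Tue; E=Mon in [Mon,Tue]; R=Sat in [Sat,Sat]; K=Tue in [Mon,Fri].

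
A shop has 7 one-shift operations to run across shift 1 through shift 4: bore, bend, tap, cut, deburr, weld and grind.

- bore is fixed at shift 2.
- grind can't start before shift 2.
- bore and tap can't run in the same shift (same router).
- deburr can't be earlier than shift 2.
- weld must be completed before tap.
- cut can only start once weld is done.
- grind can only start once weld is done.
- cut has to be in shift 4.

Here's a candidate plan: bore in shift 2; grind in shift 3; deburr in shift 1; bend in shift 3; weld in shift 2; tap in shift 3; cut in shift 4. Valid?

Invalid. deburr can't be earlier than shift 2.

grind can't start before shift 2 — holds.
deburr can't be earlier than shift 2 — violated.
cut can only start once weld is done — holds.
weld must be completed before tap — holds.
bore and tap can't run in the same shift (same router) — holds.
bore is fixed at shift 2 — holds.
cut has to be in shift 4 — holds.
grind can only start once weld is done — holds.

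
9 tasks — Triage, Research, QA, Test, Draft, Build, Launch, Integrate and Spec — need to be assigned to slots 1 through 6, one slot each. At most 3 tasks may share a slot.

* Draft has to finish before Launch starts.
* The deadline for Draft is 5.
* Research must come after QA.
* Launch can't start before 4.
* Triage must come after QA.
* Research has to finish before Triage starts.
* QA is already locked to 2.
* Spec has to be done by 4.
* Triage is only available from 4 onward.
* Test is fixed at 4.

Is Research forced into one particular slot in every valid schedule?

Research can be 3 (e.g. Spec=1; Triage=4; Test=4; Launch=4; Build=1; QA=2; Research=3; Integrate=2; Draft=1) or 4 (e.g. Build -> 1; QA -> 2; Test -> 4; Draft -> 1; Research -> 4; Integrate -> 2; Spec -> 1; Launch -> 4; Triage -> 5).

No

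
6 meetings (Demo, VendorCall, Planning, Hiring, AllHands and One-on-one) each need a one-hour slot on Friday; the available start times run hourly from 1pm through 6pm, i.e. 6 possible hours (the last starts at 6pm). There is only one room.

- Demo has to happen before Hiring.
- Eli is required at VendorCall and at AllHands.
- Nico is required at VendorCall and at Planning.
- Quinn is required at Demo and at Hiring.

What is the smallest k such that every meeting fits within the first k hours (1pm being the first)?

6 hours

The precedence chain requires at least 2 distinct hours.
With at most 1 per hour and 6 meetings, at least 6 hours are needed.
6 works (last occupied hour: 6pm): for example AllHands -> 5pm, One-on-one -> 6pm, VendorCall -> 3pm, Demo -> 1pm, Planning -> 4pm, Hiring -> 2pm.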